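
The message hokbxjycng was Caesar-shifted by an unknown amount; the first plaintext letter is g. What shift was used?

From the crib: h(7)−g(6)=1, so the shift is 1.

1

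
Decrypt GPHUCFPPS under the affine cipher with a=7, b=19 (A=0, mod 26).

The inverse of 7 mod 26 is 15, since 7·15=105≡1. Apply D(y)=15·(y−19) mod 26:
G(6): 15·(6−19)=-195≡13 → N
P(15): 15·(15−19)=-60≡18 → S
H(7): 15·(7−19)=-180≡2 → C
U(20): 15·(20−19)=15 → P
C(2): 15·(2−19)=-255≡5 → F
F(5): 15·(5−19)=-210≡24 → Y
P(15): 15·(15−19)=-60≡18 → S
P(15): 15·(15−19)=-60≡18 → S
S(18): 15·(18−19)=-15≡11 → L

NSCPFYSSL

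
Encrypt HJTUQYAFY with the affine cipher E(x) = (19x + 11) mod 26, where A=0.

H(7): 19·7+11=144≡14 → O
J(9): 19·9+11=182≡0 → A
T(19): 19·19+11=372≡8 → I
U(20): 19·20+11=391≡1 → B
Q(16): 19·16+11=315≡3 → D
Y(24): 19·24+11=467≡25 → Z
A(0): 19·0+11=11 → L
F(5): 19·5+11=106≡2 → C
Y(24): 19·24+11=467≡25 → Z

OAIBDZLCZ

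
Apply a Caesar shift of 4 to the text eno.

e(4): 4+4=8 → i
n(13): 13+4=17 → r
o(14): 14+4=18 → s

irs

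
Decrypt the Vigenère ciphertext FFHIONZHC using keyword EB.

BEDHKMVGY

Repeat the key across the ciphertext: EBEBEBEBE
F(5)−E(4): 1 → B
F(5)−B(1): 4 → E
H(7)−E(4): 3 → D
I(8)−B(1): 7 → H
O(14)−E(4): 10 → K
N(13)−B(1): 12 → M
Z(25)−E(4): 21 → V
H(7)−B(1): 6 → G
C(2)−E(4): -2≡24 → Y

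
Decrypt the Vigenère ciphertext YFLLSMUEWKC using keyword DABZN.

VFKMFJUDXXZ

Repeat the key across the ciphertext: DABZNDABZND
Y(24)−D(3): 21 → V
F(5)−A(0): 5 → F
L(11)−B(1): 10 → K
L(11)−Z(25): -14≡12 → M
S(18)−N(13): 5 → F
M(12)−D(3): 9 → J
U(20)−A(0): 20 → U
E(4)−B(1): 3 → D
W(22)−Z(25): -3≡23 → X
K(10)−N(13): -3≡23 → X
C(2)−D(3): -1≡25 → Z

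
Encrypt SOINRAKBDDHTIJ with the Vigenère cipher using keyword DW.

Repeat the key across the message: DWDWDWDWDWDWDW
S(18)+D(3): 21 → V
O(14)+W(22): 36≡10 → K
I(8)+D(3): 11 → L
N(13)+W(22): 35≡9 → J
R(17)+D(3): 20 → U
A(0)+W(22): 22 → W
K(10)+D(3): 13 → N
B(1)+W(22): 23 → X
D(3)+D(3): 6 → G
D(3)+W(22): 25 → Z
H(7)+D(3): 10 → K
T(19)+W(22): 41≡15 → P
I(8)+D(3): 11 → L
J(9)+W(22): 31≡5 → F

VKLJUWNXGZKPLF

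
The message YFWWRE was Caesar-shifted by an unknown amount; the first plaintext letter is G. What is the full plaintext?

From the crib: Y(24)−G(6)=18, so the shift is 18.
Subtract 18 from each ciphertext letter:
Y(24): 24−18=6 → G
F(5): 5−18=-13≡13 → N
W(22): 22−18=4 → E
W(22): 22−18=4 → E
R(17): 17−18=-1≡25 → Z
E(4): 4−18=-14≡12 → M

GNEEZM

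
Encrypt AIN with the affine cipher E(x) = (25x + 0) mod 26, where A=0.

ASN

A(0): 25·0+0=0 → A
I(8): 25·8+0=200≡18 → S
N(13): 25·13+0=325≡13 → N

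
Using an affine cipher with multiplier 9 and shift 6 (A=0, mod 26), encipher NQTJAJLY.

N(13): 9·13+6=123≡19 → T
Q(16): 9·16+6=150≡20 → U
T(19): 9·19+6=177≡21 → V
J(9): 9·9+6=87≡9 → J
A(0): 9·0+6=6 → G
J(9): 9·9+6=87≡9 → J
L(11): 9·11+6=105≡1 → B
Y(24): 9·24+6=222≡14 → O

TUVJGJBO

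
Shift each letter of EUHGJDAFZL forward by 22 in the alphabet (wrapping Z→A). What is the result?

E(4): 4+22=26≡0 → A
U(20): 20+22=42≡16 → Q
H(7): 7+22=29≡3 → D
G(6): 6+22=28≡2 → C
J(9): 9+22=31≡5 → F
D(3): 3+22=25 → Z
A(0): 0+22=22 → W
F(5): 5+22=27≡1 → B
Z(25): 25+22=47≡21 → V
L(11): 11+22=33≡7 → H

AQDCFZWBVH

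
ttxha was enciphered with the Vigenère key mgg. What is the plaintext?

Repeat the key across the ciphertext: mggmg
t(19)−m(12): 7 → h
t(19)−g(6): 13 → n
x(23)−g(6): 17 → r
h(7)−m(12): -5≡21 → v
a(0)−g(6): -6≡20 → u

hnrvu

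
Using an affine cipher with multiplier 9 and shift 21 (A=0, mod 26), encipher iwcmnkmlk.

i(8): 9·8+21=93≡15 → p
w(22): 9·22+21=219≡11 → l
c(2): 9·2+21=39≡13 → n
m(12): 9·12+21=129≡25 → z
n(13): 9·13+21=138≡8 → i
k(10): 9·10+21=111≡7 → h
m(12): 9·12+21=129≡25 → z
l(11): 9·11+21=120≡16 → q
k(10): 9·10+21=111≡7 → h

plnzihzqh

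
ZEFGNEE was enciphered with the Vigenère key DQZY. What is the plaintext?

WOGIKOF

Repeat the key across the ciphertext: DQZYDQZ
Z(25)−D(3): 22 → W
E(4)−Q(16): -12≡14 → O
F(5)−Z(25): -20≡6 → G
G(6)−Y(24): -18≡8 → I
N(13)−D(3): 10 → K
E(4)−Q(16): -12≡14 → O
E(4)−Z(25): -21≡5 → F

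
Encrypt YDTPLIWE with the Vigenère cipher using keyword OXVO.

Repeat the key across the message: OXVOOXVO
Y(24)+O(14): 38≡12 → M
D(3)+X(23): 26≡0 → A
T(19)+V(21): 40≡14 → O
P(15)+O(14): 29≡3 → D
L(11)+O(14): 25 → Z
I(8)+X(23): 31≡5 → F
W(22)+V(21): 43≡17 → R
E(4)+O(14): 18 → S

MAODZFRS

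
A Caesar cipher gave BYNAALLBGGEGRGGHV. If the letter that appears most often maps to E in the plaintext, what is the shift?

The most frequent ciphertext letter is G (appears 5 times).
G is position 6; E is position 4.
Shift = 2.

2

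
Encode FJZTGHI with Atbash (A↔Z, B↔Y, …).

UQAGTSR

F(5) → U(20)
J(9) → Q(16)
Z(25) → A(0)
T(19) → G(6)
G(6) → T(19)
H(7) → S(18)
I(8) → R(17)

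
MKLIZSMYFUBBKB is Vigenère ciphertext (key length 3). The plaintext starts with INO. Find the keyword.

EXX

Subtract each crib letter from the matching ciphertext letter (mod 26):
M(12)−I(8)=4 → E
K(10)−N(13)=-3≡23 → X
L(11)−O(14)=-3≡23 → X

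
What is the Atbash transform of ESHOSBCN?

E(4) → V(21)
S(18) → H(7)
H(7) → S(18)
O(14) → L(11)
S(18) → H(7)
B(1) → Y(24)
C(2) → X(23)
N(13) → M(12)

VHSLHYXM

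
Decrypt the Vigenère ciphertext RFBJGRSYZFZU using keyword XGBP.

UZAUJLRJCZYF

Repeat the key across the ciphertext: XGBPXGBPXGBP
R(17)−X(23): -6≡20 → U
F(5)−G(6): -1≡25 → Z
B(1)−B(1): 0 → A
J(9)−P(15): -6≡20 → U
G(6)−X(23): -17≡9 → J
R(17)−G(6): 11 → L
S(18)−B(1): 17 → R
Y(24)−P(15): 9 → J
Z(25)−X(23): 2 → C
F(5)−G(6): -1≡25 → Z
Z(25)−B(1): 24 → Y
U(20)−P(15): 5 → F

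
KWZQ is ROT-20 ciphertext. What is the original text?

K(10): 10−20=-10≡16 → Q
W(22): 22−20=2 → C
Z(25): 25−20=5 → F
Q(16): 16−20=-4≡22 → W

QCFW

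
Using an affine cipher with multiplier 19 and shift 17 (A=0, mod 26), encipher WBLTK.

TKSOZ

W(22): 19·22+17=435≡19 → T
B(1): 19·1+17=36≡10 → K
L(11): 19·11+17=226≡18 → S
T(19): 19·19+17=378≡14 → O
K(10): 19·10+17=207≡25 → Z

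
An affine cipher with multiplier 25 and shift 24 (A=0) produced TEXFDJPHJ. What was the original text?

The inverse of 25 mod 26 is 25, since 25·25=625≡1. Apply D(y)=25·(y−24) mod 26:
T(19): 25·(19−24)=-125≡5 → F
E(4): 25·(4−24)=-500≡20 → U
X(23): 25·(23−24)=-25≡1 → B
F(5): 25·(5−24)=-475≡19 → T
D(3): 25·(3−24)=-525≡21 → V
J(9): 25·(9−24)=-375≡15 → P
P(15): 25·(15−24)=-225≡9 → J
H(7): 25·(7−24)=-425≡17 → R
J(9): 25·(9−24)=-375≡15 → P

FUBTVPJRP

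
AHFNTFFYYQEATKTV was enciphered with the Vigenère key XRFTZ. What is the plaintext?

DQAUUIOTFRHJORUY

Repeat the key across the ciphertext: XRFTZXRFTZXRFTZX
A(0)−X(23): -23≡3 → D
H(7)−R(17): -10≡16 → Q
F(5)−F(5): 0 → A
N(13)−T(19): -6≡20 → U
T(19)−Z(25): -6≡20 → U
F(5)−X(23): -18≡8 → I
F(5)−R(17): -12≡14 → O
Y(24)−F(5): 19 → T
Y(24)−T(19): 5 → F
Q(16)−Z(25): -9≡17 → R
E(4)−X(23): -19≡7 → H
A(0)−R(17): -17≡9 → J
T(19)−F(5): 14 → O
K(10)−T(19): -9≡17 → R
T(19)−Z(25): -6≡20 → U
V(21)−X(23): -2≡24 → Y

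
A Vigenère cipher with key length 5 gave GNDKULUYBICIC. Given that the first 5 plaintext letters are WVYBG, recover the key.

Subtract each crib letter from the matching ciphertext letter (mod 26):
G(6)−W(22)=-16≡10 → K
N(13)−V(21)=-8≡18 → S
D(3)−Y(24)=-21≡5 → F
K(10)−B(1)=9 → J
U(20)−G(6)=14 → O

KSFJO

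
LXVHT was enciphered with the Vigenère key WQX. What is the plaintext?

Repeat the key across the ciphertext: WQXWQ
L(11)−W(22): -11≡15 → P
X(23)−Q(16): 7 → H
V(21)−X(23): -2≡24 → Y
H(7)−W(22): -15≡11 → L
T(19)−Q(16): 3 → D

PHYLD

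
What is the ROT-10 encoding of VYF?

FIP

V(21): 21+10=31≡5 → F
Y(24): 24+10=34≡8 → I
F(5): 5+10=15 → P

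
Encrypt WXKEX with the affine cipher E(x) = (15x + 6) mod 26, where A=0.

W(22): 15·22+6=336≡24 → Y
X(23): 15·23+6=351≡13 → N
K(10): 15·10+6=156≡0 → A
E(4): 15·4+6=66≡14 → O
X(23): 15·23+6=351≡13 → N

YNAON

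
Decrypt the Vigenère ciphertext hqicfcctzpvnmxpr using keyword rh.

qjrvovlmiiegvqyk

Repeat the key across the ciphertext: rhrhrhrhrhrhrhrh
h(7)−r(17): -10≡16 → q
q(16)−h(7): 9 → j
i(8)−r(17): -9≡17 → r
c(2)−h(7): -5≡21 → v
f(5)−r(17): -12≡14 → o
c(2)−h(7): -5≡21 → v
c(2)−r(17): -15≡11 → l
t(19)−h(7): 12 → m
z(25)−r(17): 8 → i
p(15)−h(7): 8 → i
v(21)−r(17): 4 → e
n(13)−h(7): 6 → g
m(12)−r(17): -5≡21 → v
x(23)−h(7): 16 → q
p(15)−r(17): -2≡24 → y
r(17)−h(7): 10 → k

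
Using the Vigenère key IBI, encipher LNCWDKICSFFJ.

TOKEESQDANGR

Repeat the key across the message: IBIIBIIBIIBI
L(11)+I(8): 19 → T
N(13)+B(1): 14 → O
C(2)+I(8): 10 → K
W(22)+I(8): 30≡4 → E
D(3)+B(1): 4 → E
K(10)+I(8): 18 → S
I(8)+I(8): 16 → Q
C(2)+B(1): 3 → D
S(18)+I(8): 26≡0 → A
F(5)+I(8): 13 → N
F(5)+B(1): 6 → G
J(9)+I(8): 17 → R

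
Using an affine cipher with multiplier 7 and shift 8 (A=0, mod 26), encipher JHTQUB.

J(9): 7·9+8=71≡19 → T
H(7): 7·7+8=57≡5 → F
T(19): 7·19+8=141≡11 → L
Q(16): 7·16+8=120≡16 → Q
U(20): 7·20+8=148≡18 → S
B(1): 7·1+8=15 → P

TFLQSP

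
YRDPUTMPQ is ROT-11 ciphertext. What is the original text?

Y(24): 24−11=13 → N
R(17): 17−11=6 → G
D(3): 3−11=-8≡18 → S
P(15): 15−11=4 → E
U(20): 20−11=9 → J
T(19): 19−11=8 → I
M(12): 12−11=1 → B
P(15): 15−11=4 → E
Q(16): 16−11=5 → F

NGSEJIBEF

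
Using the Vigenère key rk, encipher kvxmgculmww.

Repeat the key across the message: rkrkrkrkrkr
k(10)+r(17): 27≡1 → b
v(21)+k(10): 31≡5 → f
x(23)+r(17): 40≡14 → o
m(12)+k(10): 22 → w
g(6)+r(17): 23 → x
c(2)+k(10): 12 → m
u(20)+r(17): 37≡11 → l
l(11)+k(10): 21 → v
m(12)+r(17): 29≡3 → d
w(22)+k(10): 32≡6 → g
w(22)+r(17): 39≡13 → n

bfowxmlvdgn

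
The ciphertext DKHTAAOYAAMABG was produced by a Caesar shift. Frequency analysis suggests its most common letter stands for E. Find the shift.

The most frequent ciphertext letter is A (appears 5 times).
A is position 0; E is position 4.
Shift = -4≡22.

22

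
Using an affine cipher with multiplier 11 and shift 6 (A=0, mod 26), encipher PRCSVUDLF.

PLCWDSNXJ

P(15): 11·15+6=171≡15 → P
R(17): 11·17+6=193≡11 → L
C(2): 11·2+6=28≡2 → C
S(18): 11·18+6=204≡22 → W
V(21): 11·21+6=237≡3 → D
U(20): 11·20+6=226≡18 → S
D(3): 11·3+6=39≡13 → N
L(11): 11·11+6=127≡23 → X
F(5): 11·5+6=61≡9 → J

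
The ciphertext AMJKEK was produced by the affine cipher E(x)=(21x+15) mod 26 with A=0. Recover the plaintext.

The inverse of 21 mod 26 is 5, since 21·5=105≡1. Apply D(y)=5·(y−15) mod 26:
A(0): 5·(0−15)=-75≡3 → D
M(12): 5·(12−15)=-15≡11 → L
J(9): 5·(9−15)=-30≡22 → W
K(10): 5·(10−15)=-25≡1 → B
E(4): 5·(4−15)=-55≡23 → X
K(10): 5·(10−15)=-25≡1 → B

DLWBXB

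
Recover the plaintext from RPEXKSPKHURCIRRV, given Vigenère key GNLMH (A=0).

LCTLDMCZVNLPXFKP

Repeat the key across the ciphertext: GNLMHGNLMHGNLMHG
R(17)−G(6): 11 → L
P(15)−N(13): 2 → C
E(4)−L(11): -7≡19 → T
X(23)−M(12): 11 → L
K(10)−H(7): 3 → D
S(18)−G(6): 12 → M
P(15)−N(13): 2 → C
K(10)−L(11): -1≡25 → Z
H(7)−M(12): -5≡21 → V
U(20)−H(7): 13 → N
R(17)−G(6): 11 → L
C(2)−N(13): -11≡15 → P
I(8)−L(11): -3≡23 → X
R(17)−M(12): 5 → F
R(17)−H(7): 10 → K
V(21)−G(6): 15 → P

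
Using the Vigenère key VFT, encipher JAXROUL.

EFQMTNG

Repeat the key across the message: VFTVFTV
J(9)+V(21): 30≡4 → E
A(0)+F(5): 5 → F
X(23)+T(19): 42≡16 → Q
R(17)+V(21): 38≡12 → M
O(14)+F(5): 19 → T
U(20)+T(19): 39≡13 → N
L(11)+V(21): 32≡6 → G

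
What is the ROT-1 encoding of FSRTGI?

GTSUHJ

F(5): 5+1=6 → G
S(18): 18+1=19 → T
R(17): 17+1=18 → S
T(19): 19+1=20 → U
G(6): 6+1=7 → H
I(8): 8+1=9 → J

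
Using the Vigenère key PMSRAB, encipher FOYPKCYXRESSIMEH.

UAQGKDNJJVSTXYWY

Repeat the key across the message: PMSRABPMSRABPMSR
F(5)+P(15): 20 → U
O(14)+M(12): 26≡0 → A
Y(24)+S(18): 42≡16 → Q
P(15)+R(17): 32≡6 → G
K(10)+A(0): 10 → K
C(2)+B(1): 3 → D
Y(24)+P(15): 39≡13 → N
X(23)+M(12): 35≡9 → J
R(17)+S(18): 35≡9 → J
E(4)+R(17): 21 → V
S(18)+A(0): 18 → S
S(18)+B(1): 19 → T
I(8)+P(15): 23 → X
M(12)+M(12): 24 → Y
E(4)+S(18): 22 → W
H(7)+R(17): 24 → Y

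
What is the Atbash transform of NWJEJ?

N(13) → M(12)
W(22) → D(3)
J(9) → Q(16)
E(4) → V(21)
J(9) → Q(16)

MDQVQ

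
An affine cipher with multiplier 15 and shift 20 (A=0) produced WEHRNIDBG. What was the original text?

The inverse of 15 mod 26 is 7, since 15·7=105≡1. Apply D(y)=7·(y−20) mod 26:
W(22): 7·(22−20)=14 → O
E(4): 7·(4−20)=-112≡18 → S
H(7): 7·(7−20)=-91≡13 → N
R(17): 7·(17−20)=-21≡5 → F
N(13): 7·(13−20)=-49≡3 → D
I(8): 7·(8−20)=-84≡20 → U
D(3): 7·(3−20)=-119≡11 → L
B(1): 7·(1−20)=-133≡23 → X
G(6): 7·(6−20)=-98≡6 → G

OSNFDULXG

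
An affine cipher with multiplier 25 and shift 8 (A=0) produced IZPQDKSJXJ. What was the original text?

AJTSFYQZLZ

The inverse of 25 mod 26 is 25, since 25·25=625≡1. Apply D(y)=25·(y−8) mod 26:
I(8): 25·(8−8)=0 → A
Z(25): 25·(25−8)=425≡9 → J
P(15): 25·(15−8)=175≡19 → T
Q(16): 25·(16−8)=200≡18 → S
D(3): 25·(3−8)=-125≡5 → F
K(10): 25·(10−8)=50≡24 → Y
S(18): 25·(18−8)=250≡16 → Q
J(9): 25·(9−8)=25 → Z
X(23): 25·(23−8)=375≡11 → L
J(9): 25·(9−8)=25 → Z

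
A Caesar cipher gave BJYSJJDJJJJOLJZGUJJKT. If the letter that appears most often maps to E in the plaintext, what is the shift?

5

The most frequent ciphertext letter is J (appears 10 times).
J is position 9; E is position 4.
Shift = 5.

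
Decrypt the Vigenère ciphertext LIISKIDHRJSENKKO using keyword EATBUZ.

Repeat the key across the ciphertext: EATBUZEATBUZEATB
L(11)−E(4): 7 → H
I(8)−A(0): 8 → I
I(8)−T(19): -11≡15 → P
S(18)−B(1): 17 → R
K(10)−U(20): -10≡16 → Q
I(8)−Z(25): -17≡9 → J
D(3)−E(4): -1≡25 → Z
H(7)−A(0): 7 → H
R(17)−T(19): -2≡24 → Y
J(9)−B(1): 8 → I
S(18)−U(20): -2≡24 → Y
E(4)−Z(25): -21≡5 → F
N(13)−E(4): 9 → J
K(10)−A(0): 10 → K
K(10)−T(19): -9≡17 → R
O(14)−B(1): 13 → N

HIPRQJZHYIYFJKRN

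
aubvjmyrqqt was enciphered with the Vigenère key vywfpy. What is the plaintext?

fwfquodtule

Repeat the key across the ciphertext: vywfpyvywfp
a(0)−v(21): -21≡5 → f
u(20)−y(24): -4≡22 → w
b(1)−w(22): -21≡5 → f
v(21)−f(5): 16 → q
j(9)−p(15): -6≡20 → u
m(12)−y(24): -12≡14 → o
y(24)−v(21): 3 → d
r(17)−y(24): -7≡19 → t
q(16)−w(22): -6≡20 → u
q(16)−f(5): 11 → l
t(19)−p(15): 4 → e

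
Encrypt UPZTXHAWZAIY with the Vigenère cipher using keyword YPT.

SESRMAYLSYXR

Repeat the key across the message: YPTYPTYPTYPT
U(20)+Y(24): 44≡18 → S
P(15)+P(15): 30≡4 → E
Z(25)+T(19): 44≡18 → S
T(19)+Y(24): 43≡17 → R
X(23)+P(15): 38≡12 → M
H(7)+T(19): 26≡0 → A
A(0)+Y(24): 24 → Y
W(22)+P(15): 37≡11 → L
Z(25)+T(19): 44≡18 → S
A(0)+Y(24): 24 → Y
I(8)+P(15): 23 → X
Y(24)+T(19): 43≡17 → R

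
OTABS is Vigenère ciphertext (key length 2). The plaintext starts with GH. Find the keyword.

Subtract each crib letter from the matching ciphertext letter (mod 26):
O(14)−G(6)=8 → I
T(19)−H(7)=12 → M

IM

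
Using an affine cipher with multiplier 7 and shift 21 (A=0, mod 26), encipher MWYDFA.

M(12): 7·12+21=105≡1 → B
W(22): 7·22+21=175≡19 → T
Y(24): 7·24+21=189≡7 → H
D(3): 7·3+21=42≡16 → Q
F(5): 7·5+21=56≡4 → E
A(0): 7·0+21=21 → V

BTHQEV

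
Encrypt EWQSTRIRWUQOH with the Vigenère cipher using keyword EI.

IEUAXZMZACUWL

Repeat the key across the message: EIEIEIEIEIEIE
E(4)+E(4): 8 → I
W(22)+I(8): 30≡4 → E
Q(16)+E(4): 20 → U
S(18)+I(8): 26≡0 → A
T(19)+E(4): 23 → X
R(17)+I(8): 25 → Z
I(8)+E(4): 12 → M
R(17)+I(8): 25 → Z
W(22)+E(4): 26≡0 → A
U(20)+I(8): 28≡2 → C
Q(16)+E(4): 20 → U
O(14)+I(8): 22 → W
H(7)+E(4): 11 → L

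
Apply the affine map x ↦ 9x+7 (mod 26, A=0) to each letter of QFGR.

VAJE

Q(16): 9·16+7=151≡21 → V
F(5): 9·5+7=52≡0 → A
G(6): 9·6+7=61≡9 → J
R(17): 9·17+7=160≡4 → E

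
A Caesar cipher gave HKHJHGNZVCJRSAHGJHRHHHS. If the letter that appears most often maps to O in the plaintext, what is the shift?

19

The most frequent ciphertext letter is H (appears 8 times).
H is position 7; O is position 14.
Shift = -7≡19.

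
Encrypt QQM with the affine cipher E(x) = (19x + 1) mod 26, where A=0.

Q(16): 19·16+1=305≡19 → T
Q(16): 19·16+1=305≡19 → T
M(12): 19·12+1=229≡21 → V

TTV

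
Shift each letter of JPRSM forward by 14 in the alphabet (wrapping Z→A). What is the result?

J(9): 9+14=23 → X
P(15): 15+14=29≡3 → D
R(17): 17+14=31≡5 → F
S(18): 18+14=32≡6 → G
M(12): 12+14=26≡0 → A

XDFGA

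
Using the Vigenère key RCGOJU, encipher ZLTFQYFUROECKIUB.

QNZTZSWWXCNWBKAP

Repeat the key across the message: RCGOJURCGOJURCGO
Z(25)+R(17): 42≡16 → Q
L(11)+C(2): 13 → N
T(19)+G(6): 25 → Z
F(5)+O(14): 19 → T
Q(16)+J(9): 25 → Z
Y(24)+U(20): 44≡18 → S
F(5)+R(17): 22 → W
U(20)+C(2): 22 → W
R(17)+G(6): 23 → X
O(14)+O(14): 28≡2 → C
E(4)+J(9): 13 → N
C(2)+U(20): 22 → W
K(10)+R(17): 27≡1 → B
I(8)+C(2): 10 → K
U(20)+G(6): 26≡0 → A
B(1)+O(14): 15 → P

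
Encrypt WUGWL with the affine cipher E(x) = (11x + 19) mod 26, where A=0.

W(22): 11·22+19=261≡1 → B
U(20): 11·20+19=239≡5 → F
G(6): 11·6+19=85≡7 → H
W(22): 11·22+19=261≡1 → B
L(11): 11·11+19=140≡10 → K

BFHBK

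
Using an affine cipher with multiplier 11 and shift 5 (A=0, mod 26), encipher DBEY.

MQXJ

D(3): 11·3+5=38≡12 → M
B(1): 11·1+5=16 → Q
E(4): 11·4+5=49≡23 → X
Y(24): 11·24+5=269≡9 → J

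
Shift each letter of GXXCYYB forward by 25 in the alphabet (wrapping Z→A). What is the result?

FWWBXXA

G(6): 6+25=31≡5 → F
X(23): 23+25=48≡22 → W
X(23): 23+25=48≡22 → W
C(2): 2+25=27≡1 → B
Y(24): 24+25=49≡23 → X
Y(24): 24+25=49≡23 → X
B(1): 1+25=26≡0 → A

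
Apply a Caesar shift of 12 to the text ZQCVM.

LCOHY

Z(25): 25+12=37≡11 → L
Q(16): 16+12=28≡2 → C
C(2): 2+12=14 → O
V(21): 21+12=33≡7 → H
M(12): 12+12=24 → Y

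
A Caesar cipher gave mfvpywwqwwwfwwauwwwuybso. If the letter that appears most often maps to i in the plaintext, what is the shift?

14

The most frequent ciphertext letter is w (appears 10 times).
w is position 22; i is position 8.
Shift = 14.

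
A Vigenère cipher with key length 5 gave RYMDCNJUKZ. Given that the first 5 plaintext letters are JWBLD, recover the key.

Subtract each crib letter from the matching ciphertext letter (mod 26):
R(17)−J(9)=8 → I
Y(24)−W(22)=2 → C
M(12)−B(1)=11 → L
D(3)−L(11)=-8≡18 → S
C(2)−D(3)=-1≡25 → Z

ICLSZ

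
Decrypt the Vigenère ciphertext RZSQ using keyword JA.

IZJQ

Repeat the key across the ciphertext: JAJA
R(17)−J(9): 8 → I
Z(25)−A(0): 25 → Z
S(18)−J(9): 9 → J
Q(16)−A(0): 16 → Q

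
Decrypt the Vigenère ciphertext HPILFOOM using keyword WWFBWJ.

Repeat the key across the ciphertext: WWFBWJWW
H(7)−W(22): -15≡11 → L
P(15)−W(22): -7≡19 → T
I(8)−F(5): 3 → D
L(11)−B(1): 10 → K
F(5)−W(22): -17≡9 → J
O(14)−J(9): 5 → F
O(14)−W(22): -8≡18 → S
M(12)−W(22): -10≡16 → Q

LTDKJFSQ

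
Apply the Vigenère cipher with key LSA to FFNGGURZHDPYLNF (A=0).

QXNRYUCRHOHYWFF

Repeat the key across the message: LSALSALSALSALSA
F(5)+L(11): 16 → Q
F(5)+S(18): 23 → X
N(13)+A(0): 13 → N
G(6)+L(11): 17 → R
G(6)+S(18): 24 → Y
U(20)+A(0): 20 → U
R(17)+L(11): 28≡2 → C
Z(25)+S(18): 43≡17 → R
H(7)+A(0): 7 → H
D(3)+L(11): 14 → O
P(15)+S(18): 33≡7 → H
Y(24)+A(0): 24 → Y
L(11)+L(11): 22 → W
N(13)+S(18): 31≡5 → F
F(5)+A(0): 5 → F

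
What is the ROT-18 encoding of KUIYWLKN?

CMAQODCF

K(10): 10+18=28≡2 → C
U(20): 20+18=38≡12 → M
I(8): 8+18=26≡0 → A
Y(24): 24+18=42≡16 → Q
W(22): 22+18=40≡14 → O
L(11): 11+18=29≡3 → D
K(10): 10+18=28≡2 → C
N(13): 13+18=31≡5 → F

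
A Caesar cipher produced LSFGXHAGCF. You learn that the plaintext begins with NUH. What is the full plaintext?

From the crib: L(11)−N(13)=-2≡24, so the shift is 24.
Subtract 24 from each ciphertext letter:
L(11): 11−24=-13≡13 → N
S(18): 18−24=-6≡20 → U
F(5): 5−24=-19≡7 → H
G(6): 6−24=-18≡8 → I
X(23): 23−24=-1≡25 → Z
H(7): 7−24=-17≡9 → J
A(0): 0−24=-24≡2 → C
G(6): 6−24=-18≡8 → I
C(2): 2−24=-22≡4 → E
F(5): 5−24=-19≡7 → H

NUHIZJCIEH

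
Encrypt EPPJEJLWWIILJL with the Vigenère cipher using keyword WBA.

AQPFFJHXWEJLFM

Repeat the key across the message: WBAWBAWBAWBAWB
E(4)+W(22): 26≡0 → A
P(15)+B(1): 16 → Q
P(15)+A(0): 15 → P
J(9)+W(22): 31≡5 → F
E(4)+B(1): 5 → F
J(9)+A(0): 9 → J
L(11)+W(22): 33≡7 → H
W(22)+B(1): 23 → X
W(22)+A(0): 22 → W
I(8)+W(22): 30≡4 → E
I(8)+B(1): 9 → J
L(11)+A(0): 11 → L
J(9)+W(22): 31≡5 → F
L(11)+B(1): 12 → M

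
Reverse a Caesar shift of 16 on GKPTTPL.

QUZDDZV

G(6): 6−16=-10≡16 → Q
K(10): 10−16=-6≡20 → U
P(15): 15−16=-1≡25 → Z
T(19): 19−16=3 → D
T(19): 19−16=3 → D
P(15): 15−16=-1≡25 → Z
L(11): 11−16=-5≡21 → V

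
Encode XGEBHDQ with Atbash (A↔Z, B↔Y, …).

CTVYSWJ

X(23) → C(2)
G(6) → T(19)
E(4) → V(21)
B(1) → Y(24)
H(7) → S(18)
D(3) → W(22)
Q(16) → J(9)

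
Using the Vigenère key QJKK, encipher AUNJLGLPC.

QDXTBPVZS

Repeat the key across the message: QJKKQJKKQ
A(0)+Q(16): 16 → Q
U(20)+J(9): 29≡3 → D
N(13)+K(10): 23 → X
J(9)+K(10): 19 → T
L(11)+Q(16): 27≡1 → B
G(6)+J(9): 15 → P
L(11)+K(10): 21 → V
P(15)+K(10): 25 → Z
C(2)+Q(16): 18 → S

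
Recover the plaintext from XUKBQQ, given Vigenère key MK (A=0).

Repeat the key across the ciphertext: MKMKMK
X(23)−M(12): 11 → L
U(20)−K(10): 10 → K
K(10)−M(12): -2≡24 → Y
B(1)−K(10): -9≡17 → R
Q(16)−M(12): 4 → E
Q(16)−K(10): 6 → G

LKYREG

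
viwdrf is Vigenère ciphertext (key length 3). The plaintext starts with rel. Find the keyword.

Subtract each crib letter from the matching ciphertext letter (mod 26):
v(21)−r(17)=4 → e
i(8)−e(4)=4 → e
w(22)−l(11)=11 → l

eel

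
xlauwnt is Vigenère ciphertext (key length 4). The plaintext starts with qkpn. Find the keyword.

hblh

Subtract each crib letter from the matching ciphertext letter (mod 26):
x(23)−q(16)=7 → h
l(11)−k(10)=1 → b
a(0)−p(15)=-15≡11 → l
u(20)−n(13)=7 → h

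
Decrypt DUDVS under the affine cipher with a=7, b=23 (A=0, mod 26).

MHMWD

The inverse of 7 mod 26 is 15, since 7·15=105≡1. Apply D(y)=15·(y−23) mod 26:
D(3): 15·(3−23)=-300≡12 → M
U(20): 15·(20−23)=-45≡7 → H
D(3): 15·(3−23)=-300≡12 → M
V(21): 15·(21−23)=-30≡22 → W
S(18): 15·(18−23)=-75≡3 → D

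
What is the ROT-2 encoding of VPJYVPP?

XRLAXRR

V(21): 21+2=23 → X
P(15): 15+2=17 → R
J(9): 9+2=11 → L
Y(24): 24+2=26≡0 → A
V(21): 21+2=23 → X
P(15): 15+2=17 → R
P(15): 15+2=17 → R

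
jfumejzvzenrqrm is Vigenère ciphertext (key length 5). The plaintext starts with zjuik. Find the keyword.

Subtract each crib letter from the matching ciphertext letter (mod 26):
j(9)−z(25)=-16≡10 → k
f(5)−j(9)=-4≡22 → w
u(20)−u(20)=0 → a
m(12)−i(8)=4 → e
e(4)−k(10)=-6≡20 → u

kwaeu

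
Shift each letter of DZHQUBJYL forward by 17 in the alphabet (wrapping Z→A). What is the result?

D(3): 3+17=20 → U
Z(25): 25+17=42≡16 → Q
H(7): 7+17=24 → Y
Q(16): 16+17=33≡7 → H
U(20): 20+17=37≡11 → L
B(1): 1+17=18 → S
J(9): 9+17=26≡0 → A
Y(24): 24+17=41≡15 → P
L(11): 11+17=28≡2 → C

UQYHLSAPC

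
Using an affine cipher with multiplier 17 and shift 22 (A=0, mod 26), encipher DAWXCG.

D(3): 17·3+22=73≡21 → V
A(0): 17·0+22=22 → W
W(22): 17·22+22=396≡6 → G
X(23): 17·23+22=413≡23 → X
C(2): 17·2+22=56≡4 → E
G(6): 17·6+22=124≡20 → U

VWGXEU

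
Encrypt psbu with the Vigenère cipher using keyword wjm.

lbnq

Repeat the key across the message: wjmw
p(15)+w(22): 37≡11 → l
s(18)+j(9): 27≡1 → b
b(1)+m(12): 13 → n
u(20)+w(22): 42≡16 → q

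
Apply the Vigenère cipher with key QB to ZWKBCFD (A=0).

Repeat the key across the message: QBQBQBQ
Z(25)+Q(16): 41≡15 → P
W(22)+B(1): 23 → X
K(10)+Q(16): 26≡0 → A
B(1)+B(1): 2 → C
C(2)+Q(16): 18 → S
F(5)+B(1): 6 → G
D(3)+Q(16): 19 → T

PXACSGT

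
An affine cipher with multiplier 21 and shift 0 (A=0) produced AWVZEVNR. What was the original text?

The inverse of 21 mod 26 is 5, since 21·5=105≡1. Apply D(y)=5·(y−0) mod 26:
A(0): 5·(0−0)=0 → A
W(22): 5·(22−0)=110≡6 → G
V(21): 5·(21−0)=105≡1 → B
Z(25): 5·(25−0)=125≡21 → V
E(4): 5·(4−0)=20 → U
V(21): 5·(21−0)=105≡1 → B
N(13): 5·(13−0)=65≡13 → N
R(17): 5·(17−0)=85≡7 → H

AGBVUBNH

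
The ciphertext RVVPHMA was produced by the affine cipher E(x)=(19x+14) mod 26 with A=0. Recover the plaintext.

The inverse of 19 mod 26 is 11, since 19·11=209≡1. Apply D(y)=11·(y−14) mod 26:
R(17): 11·(17−14)=33≡7 → H
V(21): 11·(21−14)=77≡25 → Z
V(21): 11·(21−14)=77≡25 → Z
P(15): 11·(15−14)=11 → L
H(7): 11·(7−14)=-77≡1 → B
M(12): 11·(12−14)=-22≡4 → E
A(0): 11·(0−14)=-154≡2 → C

HZZLBEC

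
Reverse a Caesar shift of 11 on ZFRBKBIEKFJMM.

OUGQZQXTZUYBB

Z(25): 25−11=14 → O
F(5): 5−11=-6≡20 → U
R(17): 17−11=6 → G
B(1): 1−11=-10≡16 → Q
K(10): 10−11=-1≡25 → Z
B(1): 1−11=-10≡16 → Q
I(8): 8−11=-3≡23 → X
E(4): 4−11=-7≡19 → T
K(10): 10−11=-1≡25 → Z
F(5): 5−11=-6≡20 → U
J(9): 9−11=-2≡24 → Y
M(12): 12−11=1 → B
M(12): 12−11=1 → B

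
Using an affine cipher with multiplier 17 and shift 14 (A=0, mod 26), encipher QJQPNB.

Q(16): 17·16+14=286≡0 → A
J(9): 17·9+14=167≡11 → L
Q(16): 17·16+14=286≡0 → A
P(15): 17·15+14=269≡9 → J
N(13): 17·13+14=235≡1 → B
B(1): 17·1+14=31≡5 → F

ALAJBF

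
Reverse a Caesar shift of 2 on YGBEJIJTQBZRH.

Y(24): 24−2=22 → W
G(6): 6−2=4 → E
B(1): 1−2=-1≡25 → Z
E(4): 4−2=2 → C
J(9): 9−2=7 → H
I(8): 8−2=6 → G
J(9): 9−2=7 → H
T(19): 19−2=17 → R
Q(16): 16−2=14 → O
B(1): 1−2=-1≡25 → Z
Z(25): 25−2=23 → X
R(17): 17−2=15 → P
H(7): 7−2=5 → F

WEZCHGHROZXPF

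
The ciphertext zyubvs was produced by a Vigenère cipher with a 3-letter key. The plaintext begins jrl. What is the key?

Subtract each crib letter from the matching ciphertext letter (mod 26):
z(25)−j(9)=16 → q
y(24)−r(17)=7 → h
u(20)−l(11)=9 → j

qhj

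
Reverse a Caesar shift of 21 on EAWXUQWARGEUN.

JFBCZVBFWLJZS

E(4): 4−21=-17≡9 → J
A(0): 0−21=-21≡5 → F
W(22): 22−21=1 → B
X(23): 23−21=2 → C
U(20): 20−21=-1≡25 → Z
Q(16): 16−21=-5≡21 → V
W(22): 22−21=1 → B
A(0): 0−21=-21≡5 → F
R(17): 17−21=-4≡22 → W
G(6): 6−21=-15≡11 → L
E(4): 4−21=-17≡9 → J
U(20): 20−21=-1≡25 → Z
N(13): 13−21=-8≡18 → S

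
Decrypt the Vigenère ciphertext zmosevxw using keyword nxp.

Repeat the key across the ciphertext: nxpnxpnx
z(25)−n(13): 12 → m
m(12)−x(23): -11≡15 → p
o(14)−p(15): -1≡25 → z
s(18)−n(13): 5 → f
e(4)−x(23): -19≡7 → h
v(21)−p(15): 6 → g
x(23)−n(13): 10 → k
w(22)−x(23): -1≡25 → z

mpzfhgkz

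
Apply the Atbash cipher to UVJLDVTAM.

FEQOWEGZN

U(20) → F(5)
V(21) → E(4)
J(9) → Q(16)
L(11) → O(14)
D(3) → W(22)
V(21) → E(4)
T(19) → G(6)
A(0) → Z(25)
M(12) → N(13)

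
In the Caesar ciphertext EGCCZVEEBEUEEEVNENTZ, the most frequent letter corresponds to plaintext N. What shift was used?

The most frequent ciphertext letter is E (appears 8 times).
E is position 4; N is position 13.
Shift = -9≡17.

17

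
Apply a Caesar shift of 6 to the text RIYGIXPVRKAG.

R(17): 17+6=23 → X
I(8): 8+6=14 → O
Y(24): 24+6=30≡4 → E
G(6): 6+6=12 → M
I(8): 8+6=14 → O
X(23): 23+6=29≡3 → D
P(15): 15+6=21 → V
V(21): 21+6=27≡1 → B
R(17): 17+6=23 → X
K(10): 10+6=16 → Q
A(0): 0+6=6 → G
G(6): 6+6=12 → M

XOEMODVBXQGM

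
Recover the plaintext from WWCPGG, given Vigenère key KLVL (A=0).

Repeat the key across the ciphertext: KLVLKL
W(22)−K(10): 12 → M
W(22)−L(11): 11 → L
C(2)−V(21): -19≡7 → H
P(15)−L(11): 4 → E
G(6)−K(10): -4≡22 → W
G(6)−L(11): -5≡21 → V

MLHEWV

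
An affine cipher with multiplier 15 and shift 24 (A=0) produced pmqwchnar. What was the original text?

puwmclbod

The inverse of 15 mod 26 is 7, since 15·7=105≡1. Apply D(y)=7·(y−24) mod 26:
p(15): 7·(15−24)=-63≡15 → p
m(12): 7·(12−24)=-84≡20 → u
q(16): 7·(16−24)=-56≡22 → w
w(22): 7·(22−24)=-14≡12 → m
c(2): 7·(2−24)=-154≡2 → c
h(7): 7·(7−24)=-119≡11 → l
n(13): 7·(13−24)=-77≡1 → b
a(0): 7·(0−24)=-168≡14 → o
r(17): 7·(17−24)=-49≡3 → d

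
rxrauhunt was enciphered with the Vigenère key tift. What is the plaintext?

ypmhbzpua

Repeat the key across the ciphertext: tifttiftt
r(17)−t(19): -2≡24 → y
x(23)−i(8): 15 → p
r(17)−f(5): 12 → m
a(0)−t(19): -19≡7 → h
u(20)−t(19): 1 → b
h(7)−i(8): -1≡25 → z
u(20)−f(5): 15 → p
n(13)−t(19): -6≡20 → u
t(19)−t(19): 0 → a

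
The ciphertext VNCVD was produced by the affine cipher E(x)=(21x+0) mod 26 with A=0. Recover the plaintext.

BNKBP

The inverse of 21 mod 26 is 5, since 21·5=105≡1. Apply D(y)=5·(y−0) mod 26:
V(21): 5·(21−0)=105≡1 → B
N(13): 5·(13−0)=65≡13 → N
C(2): 5·(2−0)=10 → K
V(21): 5·(21−0)=105≡1 → B
D(3): 5·(3−0)=15 → P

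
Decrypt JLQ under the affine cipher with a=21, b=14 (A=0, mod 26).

The inverse of 21 mod 26 is 5, since 21·5=105≡1. Apply D(y)=5·(y−14) mod 26:
J(9): 5·(9−14)=-25≡1 → B
L(11): 5·(11−14)=-15≡11 → L
Q(16): 5·(16−14)=10 → K

BLK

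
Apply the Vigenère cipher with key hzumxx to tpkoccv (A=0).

Repeat the key across the message: hzumxxh
t(19)+h(7): 26≡0 → a
p(15)+z(25): 40≡14 → o
k(10)+u(20): 30≡4 → e
o(14)+m(12): 26≡0 → a
c(2)+x(23): 25 → z
c(2)+x(23): 25 → z
v(21)+h(7): 28≡2 → c

aoeazzc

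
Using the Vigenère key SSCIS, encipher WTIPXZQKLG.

OLKXPRIMTY

Repeat the key across the message: SSCISSSCIS
W(22)+S(18): 40≡14 → O
T(19)+S(18): 37≡11 → L
I(8)+C(2): 10 → K
P(15)+I(8): 23 → X
X(23)+S(18): 41≡15 → P
Z(25)+S(18): 43≡17 → R
Q(16)+S(18): 34≡8 → I
K(10)+C(2): 12 → M
L(11)+I(8): 19 → T
G(6)+S(18): 24 → Y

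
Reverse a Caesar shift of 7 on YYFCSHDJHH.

Y(24): 24−7=17 → R
Y(24): 24−7=17 → R
F(5): 5−7=-2≡24 → Y
C(2): 2−7=-5≡21 → V
S(18): 18−7=11 → L
H(7): 7−7=0 → A
D(3): 3−7=-4≡22 → W
J(9): 9−7=2 → C
H(7): 7−7=0 → A
H(7): 7−7=0 → A

RRYVLAWCAA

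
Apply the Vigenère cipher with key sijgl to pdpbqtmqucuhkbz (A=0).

Repeat the key across the message: sijglsijglsijgl
p(15)+s(18): 33≡7 → h
d(3)+i(8): 11 → l
p(15)+j(9): 24 → y
b(1)+g(6): 7 → h
q(16)+l(11): 27≡1 → b
t(19)+s(18): 37≡11 → l
m(12)+i(8): 20 → u
q(16)+j(9): 25 → z
u(20)+g(6): 26≡0 → a
c(2)+l(11): 13 → n
u(20)+s(18): 38≡12 → m
h(7)+i(8): 15 → p
k(10)+j(9): 19 → t
b(1)+g(6): 7 → h
z(25)+l(11): 36≡10 → k

hlyhbluzanmpthk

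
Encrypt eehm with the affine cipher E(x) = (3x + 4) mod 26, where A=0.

qqzo

e(4): 3·4+4=16 → q
e(4): 3·4+4=16 → q
h(7): 3·7+4=25 → z
m(12): 3·12+4=40≡14 → o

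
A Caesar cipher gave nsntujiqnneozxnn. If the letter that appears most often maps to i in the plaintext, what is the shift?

5

The most frequent ciphertext letter is n (appears 6 times).
n is position 13; i is position 8.
Shift = 5.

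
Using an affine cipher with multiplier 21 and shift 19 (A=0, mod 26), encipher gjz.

g(6): 21·6+19=145≡15 → p
j(9): 21·9+19=208≡0 → a
z(25): 21·25+19=544≡24 → y

pay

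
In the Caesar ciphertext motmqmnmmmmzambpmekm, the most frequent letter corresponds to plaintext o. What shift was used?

24

The most frequent ciphertext letter is m (appears 10 times).
m is position 12; o is position 14.
Shift = -2≡24.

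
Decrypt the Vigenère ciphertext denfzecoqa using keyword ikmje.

vubwvwschw

Repeat the key across the ciphertext: ikmjeikmje
d(3)−i(8): -5≡21 → v
e(4)−k(10): -6≡20 → u
n(13)−m(12): 1 → b
f(5)−j(9): -4≡22 → w
z(25)−e(4): 21 → v
e(4)−i(8): -4≡22 → w
c(2)−k(10): -8≡18 → s
o(14)−m(12): 2 → c
q(16)−j(9): 7 → h
a(0)−e(4): -4≡22 → w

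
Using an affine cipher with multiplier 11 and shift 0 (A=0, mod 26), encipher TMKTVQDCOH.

BCGBXUHWYZ

T(19): 11·19+0=209≡1 → B
M(12): 11·12+0=132≡2 → C
K(10): 11·10+0=110≡6 → G
T(19): 11·19+0=209≡1 → B
V(21): 11·21+0=231≡23 → X
Q(16): 11·16+0=176≡20 → U
D(3): 11·3+0=33≡7 → H
C(2): 11·2+0=22 → W
O(14): 11·14+0=154≡24 → Y
H(7): 11·7+0=77≡25 → Z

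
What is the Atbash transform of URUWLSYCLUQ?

U(20) → F(5)
R(17) → I(8)
U(20) → F(5)
W(22) → D(3)
L(11) → O(14)
S(18) → H(7)
Y(24) → B(1)
C(2) → X(23)
L(11) → O(14)
U(20) → F(5)
Q(16) → J(9)

FIFDOHBXOFJ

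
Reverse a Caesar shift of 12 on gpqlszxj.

g(6): 6−12=-6≡20 → u
p(15): 15−12=3 → d
q(16): 16−12=4 → e
l(11): 11−12=-1≡25 → z
s(18): 18−12=6 → g
z(25): 25−12=13 → n
x(23): 23−12=11 → l
j(9): 9−12=-3≡23 → x

udezgnlx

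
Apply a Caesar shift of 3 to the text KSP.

NVS

K(10): 10+3=13 → N
S(18): 18+3=21 → V
P(15): 15+3=18 → S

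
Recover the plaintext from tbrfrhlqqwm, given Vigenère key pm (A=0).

Repeat the key across the ciphertext: pmpmpmpmpmp
t(19)−p(15): 4 → e
b(1)−m(12): -11≡15 → p
r(17)−p(15): 2 → c
f(5)−m(12): -7≡19 → t
r(17)−p(15): 2 → c
h(7)−m(12): -5≡21 → v
l(11)−p(15): -4≡22 → w
q(16)−m(12): 4 → e
q(16)−p(15): 1 → b
w(22)−m(12): 10 → k
m(12)−p(15): -3≡23 → x

epctcvwebkx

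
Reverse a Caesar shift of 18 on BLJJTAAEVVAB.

JTRRBIIMDDIJ

B(1): 1−18=-17≡9 → J
L(11): 11−18=-7≡19 → T
J(9): 9−18=-9≡17 → R
J(9): 9−18=-9≡17 → R
T(19): 19−18=1 → B
A(0): 0−18=-18≡8 → I
A(0): 0−18=-18≡8 → I
E(4): 4−18=-14≡12 → M
V(21): 21−18=3 → D
V(21): 21−18=3 → D
A(0): 0−18=-18≡8 → I
B(1): 1−18=-17≡9 → J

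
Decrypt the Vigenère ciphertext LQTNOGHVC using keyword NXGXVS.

YTNQTOUYW

Repeat the key across the ciphertext: NXGXVSNXG
L(11)−N(13): -2≡24 → Y
Q(16)−X(23): -7≡19 → T
T(19)−G(6): 13 → N
N(13)−X(23): -10≡16 → Q
O(14)−V(21): -7≡19 → T
G(6)−S(18): -12≡14 → O
H(7)−N(13): -6≡20 → U
V(21)−X(23): -2≡24 → Y
C(2)−G(6): -4≡22 → W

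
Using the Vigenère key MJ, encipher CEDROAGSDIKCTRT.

ONPAAJSBPRWLFAF

Repeat the key across the message: MJMJMJMJMJMJMJM
C(2)+M(12): 14 → O
E(4)+J(9): 13 → N
D(3)+M(12): 15 → P
R(17)+J(9): 26≡0 → A
O(14)+M(12): 26≡0 → A
A(0)+J(9): 9 → J
G(6)+M(12): 18 → S
S(18)+J(9): 27≡1 → B
D(3)+M(12): 15 → P
I(8)+J(9): 17 → R
K(10)+M(12): 22 → W
C(2)+J(9): 11 → L
T(19)+M(12): 31≡5 → F
R(17)+J(9): 26≡0 → A
T(19)+M(12): 31≡5 → F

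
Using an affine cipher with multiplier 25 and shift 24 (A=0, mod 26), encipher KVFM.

K(10): 25·10+24=274≡14 → O
V(21): 25·21+24=549≡3 → D
F(5): 25·5+24=149≡19 → T
M(12): 25·12+24=324≡12 → M

ODTM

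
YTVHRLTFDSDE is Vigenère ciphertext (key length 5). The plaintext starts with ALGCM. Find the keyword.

YIPFF

Subtract each crib letter from the matching ciphertext letter (mod 26):
Y(24)−A(0)=24 → Y
T(19)−L(11)=8 → I
V(21)−G(6)=15 → P
H(7)−C(2)=5 → F
R(17)−M(12)=5 → F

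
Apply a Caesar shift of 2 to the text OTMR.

O(14): 14+2=16 → Q
T(19): 19+2=21 → V
M(12): 12+2=14 → O
R(17): 17+2=19 → T

QVOT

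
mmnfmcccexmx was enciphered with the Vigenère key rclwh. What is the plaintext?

vkcjflariqvv

Repeat the key across the ciphertext: rclwhrclwhrc
m(12)−r(17): -5≡21 → v
m(12)−c(2): 10 → k
n(13)−l(11): 2 → c
f(5)−w(22): -17≡9 → j
m(12)−h(7): 5 → f
c(2)−r(17): -15≡11 → l
c(2)−c(2): 0 → a
c(2)−l(11): -9≡17 → r
e(4)−w(22): -18≡8 → i
x(23)−h(7): 16 → q
m(12)−r(17): -5≡21 → v
x(23)−c(2): 21 → v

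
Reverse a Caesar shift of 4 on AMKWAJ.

WIGSWF

A(0): 0−4=-4≡22 → W
M(12): 12−4=8 → I
K(10): 10−4=6 → G
W(22): 22−4=18 → S
A(0): 0−4=-4≡22 → W
J(9): 9−4=5 → F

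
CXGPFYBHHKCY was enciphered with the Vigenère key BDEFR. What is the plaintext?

BUCKOXYDCTBV

Repeat the key across the ciphertext: BDEFRBDEFRBD
C(2)−B(1): 1 → B
X(23)−D(3): 20 → U
G(6)−E(4): 2 → C
P(15)−F(5): 10 → K
F(5)−R(17): -12≡14 → O
Y(24)−B(1): 23 → X
B(1)−D(3): -2≡24 → Y
H(7)−E(4): 3 → D
H(7)−F(5): 2 → C
K(10)−R(17): -7≡19 → T
C(2)−B(1): 1 → B
Y(24)−D(3): 21 → V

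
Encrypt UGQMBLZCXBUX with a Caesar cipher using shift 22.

U(20): 20+22=42≡16 → Q
G(6): 6+22=28≡2 → C
Q(16): 16+22=38≡12 → M
M(12): 12+22=34≡8 → I
B(1): 1+22=23 → X
L(11): 11+22=33≡7 → H
Z(25): 25+22=47≡21 → V
C(2): 2+22=24 → Y
X(23): 23+22=45≡19 → T
B(1): 1+22=23 → X
U(20): 20+22=42≡16 → Q
X(23): 23+22=45≡19 → T

QCMIXHVYTXQT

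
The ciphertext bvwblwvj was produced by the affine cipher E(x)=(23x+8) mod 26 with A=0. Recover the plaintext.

lnelzenr

The inverse of 23 mod 26 is 17, since 23·17=391≡1. Apply D(y)=17·(y−8) mod 26:
b(1): 17·(1−8)=-119≡11 → l
v(21): 17·(21−8)=221≡13 → n
w(22): 17·(22−8)=238≡4 → e
b(1): 17·(1−8)=-119≡11 → l
l(11): 17·(11−8)=51≡25 → z
w(22): 17·(22−8)=238≡4 → e
v(21): 17·(21−8)=221≡13 → n
j(9): 17·(9−8)=17 → r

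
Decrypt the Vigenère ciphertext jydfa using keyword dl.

gnaux

Repeat the key across the ciphertext: dldld
j(9)−d(3): 6 → g
y(24)−l(11): 13 → n
d(3)−d(3): 0 → a
f(5)−l(11): -6≡20 → u
a(0)−d(3): -3≡23 → x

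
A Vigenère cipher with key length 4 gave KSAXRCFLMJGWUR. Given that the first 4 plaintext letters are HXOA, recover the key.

Subtract each crib letter from the matching ciphertext letter (mod 26):
K(10)−H(7)=3 → D
S(18)−X(23)=-5≡21 → V
A(0)−O(14)=-14≡12 → M
X(23)−A(0)=23 → X

DVMX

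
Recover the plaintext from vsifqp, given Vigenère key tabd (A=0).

cshcxp

Repeat the key across the ciphertext: tabdta
v(21)−t(19): 2 → c
s(18)−a(0): 18 → s
i(8)−b(1): 7 → h
f(5)−d(3): 2 → c
q(16)−t(19): -3≡23 → x
p(15)−a(0): 15 → p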